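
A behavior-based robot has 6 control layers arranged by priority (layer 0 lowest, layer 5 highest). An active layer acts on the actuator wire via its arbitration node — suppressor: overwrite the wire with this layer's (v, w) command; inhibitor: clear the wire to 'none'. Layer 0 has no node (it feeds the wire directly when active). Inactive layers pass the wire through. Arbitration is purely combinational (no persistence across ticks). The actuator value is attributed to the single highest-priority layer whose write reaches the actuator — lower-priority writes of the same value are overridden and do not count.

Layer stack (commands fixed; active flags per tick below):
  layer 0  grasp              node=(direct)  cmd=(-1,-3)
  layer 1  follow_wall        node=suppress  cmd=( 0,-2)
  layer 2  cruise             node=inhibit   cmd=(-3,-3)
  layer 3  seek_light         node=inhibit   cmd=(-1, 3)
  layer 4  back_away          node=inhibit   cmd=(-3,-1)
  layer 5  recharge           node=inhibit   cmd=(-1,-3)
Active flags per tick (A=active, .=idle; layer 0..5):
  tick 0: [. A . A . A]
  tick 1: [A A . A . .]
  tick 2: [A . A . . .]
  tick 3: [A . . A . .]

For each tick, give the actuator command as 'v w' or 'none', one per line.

tick 0:
  L0 grasp: idle → wire = none
  L1 follow_wall: active, suppressor → wire = (0, -2)
  L2 cruise: idle → wire stays (0, -2)
  L3 seek_light: active, inhibitor → wire = none
  L4 back_away: idle → wire stays none
  L5 recharge: active, inhibitor → wire = none
  actuator = none
tick 1:
  L0 grasp: active, feeds wire = (-1, -3)
  L1 follow_wall: active, suppressor → wire = (0, -2)
  L2 cruise: idle → wire stays (0, -2)
  L3 seek_light: active, inhibitor → wire = none
  L4 back_away: idle → wire stays none
  L5 recharge: idle → wire stays none
  actuator = none
tick 2:
  L0 grasp: active, feeds wire = (-1, -3)
  L1 follow_wall: idle → wire stays (-1, -3)
  L2 cruise: active, inhibitor → wire = none
  L3 seek_light: idle → wire stays none
  L4 back_away: idle → wire stays none
  L5 recharge: idle → wire stays none
  actuator = none
tick 3:
  L0 grasp: active, feeds wire = (-1, -3)
  L1 follow_wall: idle → wire stays (-1, -3)
  L2 cruise: idle → wire stays (-1, -3)
  L3 seek_light: active, inhibitor → wire = none
  L4 back_away: idle → wire stays none
  L5 recharge: idle → wire stays none
  actuator = none

none
none
none
none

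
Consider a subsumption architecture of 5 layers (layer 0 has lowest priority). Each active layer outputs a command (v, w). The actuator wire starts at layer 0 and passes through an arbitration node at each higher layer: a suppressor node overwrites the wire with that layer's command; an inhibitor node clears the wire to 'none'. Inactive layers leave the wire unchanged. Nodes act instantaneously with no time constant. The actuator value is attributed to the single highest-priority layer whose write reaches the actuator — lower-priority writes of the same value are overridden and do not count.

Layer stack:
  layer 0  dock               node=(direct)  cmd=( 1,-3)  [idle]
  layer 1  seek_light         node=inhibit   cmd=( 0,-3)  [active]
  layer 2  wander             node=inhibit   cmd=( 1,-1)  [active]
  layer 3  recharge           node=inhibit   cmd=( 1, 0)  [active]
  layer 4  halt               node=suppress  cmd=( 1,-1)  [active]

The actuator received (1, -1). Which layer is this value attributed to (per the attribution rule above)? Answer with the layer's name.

[0] dock off; wire := none
[1] seek_light on (inhibit); wire := none
[2] wander on (inhibit); wire := none
[3] recharge on (inhibit); wire := none
[4] halt on (suppress); wire := (1, -1)
output (1, -1)
last writer: layer 4 = halt

halt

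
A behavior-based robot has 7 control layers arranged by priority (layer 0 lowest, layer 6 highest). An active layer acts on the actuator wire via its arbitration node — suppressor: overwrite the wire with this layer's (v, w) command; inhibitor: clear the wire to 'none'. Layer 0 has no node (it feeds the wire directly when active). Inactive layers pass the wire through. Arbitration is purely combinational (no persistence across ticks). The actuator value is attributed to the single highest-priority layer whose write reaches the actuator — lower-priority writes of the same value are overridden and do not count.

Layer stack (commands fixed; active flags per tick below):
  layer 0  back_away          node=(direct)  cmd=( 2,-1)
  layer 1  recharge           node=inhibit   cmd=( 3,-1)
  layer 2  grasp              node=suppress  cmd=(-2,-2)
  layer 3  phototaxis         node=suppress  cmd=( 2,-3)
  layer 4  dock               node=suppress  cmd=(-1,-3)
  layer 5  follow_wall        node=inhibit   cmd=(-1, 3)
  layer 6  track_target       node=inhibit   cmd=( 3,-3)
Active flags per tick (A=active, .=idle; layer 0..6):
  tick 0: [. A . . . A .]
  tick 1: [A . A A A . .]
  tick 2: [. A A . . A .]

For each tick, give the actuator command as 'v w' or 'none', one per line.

none
-1 -3
none

tick 0:
  [0] back_away off; wire := none
  [1] recharge on (inhibit); wire := none
  [2] grasp off; pass none
  [3] phototaxis off; pass none
  [4] dock off; pass none
  [5] follow_wall on (inhibit); wire := none
  [6] track_target off; pass none
  output none
tick 1:
  [0] back_away on; wire := (2, -1)
  [1] recharge off; pass (2, -1)
  [2] grasp on (suppress); wire := (-2, -2)
  [3] phototaxis on (suppress); wire := (2, -3)
  [4] dock on (suppress); wire := (-1, -3)
  [5] follow_wall off; pass (-1, -3)
  [6] track_target off; pass (-1, -3)
  output (-1, -3)
tick 2:
  [0] back_away off; wire := none
  [1] recharge on (inhibit); wire := none
  [2] grasp on (suppress); wire := (-2, -2)
  [3] phototaxis off; pass (-2, -2)
  [4] dock off; pass (-2, -2)
  [5] follow_wall on (inhibit); wire := none
  [6] track_target off; pass none
  output none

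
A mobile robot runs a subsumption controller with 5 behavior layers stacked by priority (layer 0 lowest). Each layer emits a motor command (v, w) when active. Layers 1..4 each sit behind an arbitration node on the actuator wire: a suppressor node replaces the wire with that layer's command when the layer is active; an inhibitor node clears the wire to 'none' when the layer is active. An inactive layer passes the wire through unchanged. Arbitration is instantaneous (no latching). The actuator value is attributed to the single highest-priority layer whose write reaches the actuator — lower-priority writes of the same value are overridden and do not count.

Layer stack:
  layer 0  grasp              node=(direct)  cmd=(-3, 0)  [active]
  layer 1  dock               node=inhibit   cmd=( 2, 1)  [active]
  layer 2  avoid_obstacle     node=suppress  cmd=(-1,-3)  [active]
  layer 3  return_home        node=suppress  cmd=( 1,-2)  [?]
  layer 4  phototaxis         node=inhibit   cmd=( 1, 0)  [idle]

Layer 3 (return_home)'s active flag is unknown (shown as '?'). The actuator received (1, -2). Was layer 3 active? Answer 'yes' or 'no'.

If layer 3 is active=yes:
  actuator would be (1, -2)
If layer 3 is active=no:
  actuator would be (-1, -3)
Observed (1, -2), so layer 3 was active.

yes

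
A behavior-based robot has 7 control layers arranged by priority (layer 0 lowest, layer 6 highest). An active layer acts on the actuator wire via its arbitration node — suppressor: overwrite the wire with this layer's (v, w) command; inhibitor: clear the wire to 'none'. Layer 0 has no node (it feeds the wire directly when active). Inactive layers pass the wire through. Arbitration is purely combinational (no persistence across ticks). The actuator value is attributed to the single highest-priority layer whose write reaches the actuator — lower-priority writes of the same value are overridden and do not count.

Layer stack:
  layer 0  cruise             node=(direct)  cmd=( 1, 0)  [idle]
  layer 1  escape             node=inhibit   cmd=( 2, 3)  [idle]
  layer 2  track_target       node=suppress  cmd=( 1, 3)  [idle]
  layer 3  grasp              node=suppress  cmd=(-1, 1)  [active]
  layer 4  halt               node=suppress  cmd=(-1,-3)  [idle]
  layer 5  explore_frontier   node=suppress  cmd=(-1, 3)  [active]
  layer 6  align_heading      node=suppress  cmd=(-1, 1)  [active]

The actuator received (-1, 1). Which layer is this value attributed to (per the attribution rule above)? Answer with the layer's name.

L0 cruise: idle → wire = none
L1 escape: idle → wire stays none
L2 track_target: idle → wire stays none
L3 grasp: active, suppressor → wire = (-1, 1)
L4 halt: idle → wire stays (-1, 1)
L5 explore_frontier: active, suppressor → wire = (-1, 3)
L6 align_heading: active, suppressor → wire = (-1, 1)
actuator = (-1, 1)
last writer: layer 6 = align_heading

align_heading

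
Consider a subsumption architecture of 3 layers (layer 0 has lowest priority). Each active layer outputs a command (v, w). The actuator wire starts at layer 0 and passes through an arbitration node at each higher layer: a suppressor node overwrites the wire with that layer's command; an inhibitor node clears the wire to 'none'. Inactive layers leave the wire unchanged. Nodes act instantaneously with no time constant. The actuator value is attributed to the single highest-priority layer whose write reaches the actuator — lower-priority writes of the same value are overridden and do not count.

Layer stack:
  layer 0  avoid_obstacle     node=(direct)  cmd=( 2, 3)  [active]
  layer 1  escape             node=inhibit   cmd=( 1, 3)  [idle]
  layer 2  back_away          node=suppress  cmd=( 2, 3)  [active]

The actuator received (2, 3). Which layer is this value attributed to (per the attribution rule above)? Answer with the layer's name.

back_away

L0 avoid_obstacle: active, feeds wire = (2, 3)
L1 escape: idle → wire stays (2, 3)
L2 back_away: active, suppressor → wire = (2, 3)
actuator = (2, 3)
last writer: layer 2 = back_away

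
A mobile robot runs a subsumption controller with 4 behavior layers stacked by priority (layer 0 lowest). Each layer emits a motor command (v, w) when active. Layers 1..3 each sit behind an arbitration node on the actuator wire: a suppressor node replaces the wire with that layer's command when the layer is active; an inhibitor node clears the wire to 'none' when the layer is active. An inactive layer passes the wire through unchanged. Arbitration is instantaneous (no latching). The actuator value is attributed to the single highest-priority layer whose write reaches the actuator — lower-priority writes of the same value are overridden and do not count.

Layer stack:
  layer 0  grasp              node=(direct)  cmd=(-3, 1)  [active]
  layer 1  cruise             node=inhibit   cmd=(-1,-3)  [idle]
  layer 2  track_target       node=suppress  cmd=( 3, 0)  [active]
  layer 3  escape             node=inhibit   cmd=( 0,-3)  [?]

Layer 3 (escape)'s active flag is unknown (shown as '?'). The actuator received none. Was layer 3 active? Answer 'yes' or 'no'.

If layer 3 is active=yes:
  actuator would be none
If layer 3 is active=no:
  actuator would be (3, 0)
Observed none, so layer 3 was active.

yes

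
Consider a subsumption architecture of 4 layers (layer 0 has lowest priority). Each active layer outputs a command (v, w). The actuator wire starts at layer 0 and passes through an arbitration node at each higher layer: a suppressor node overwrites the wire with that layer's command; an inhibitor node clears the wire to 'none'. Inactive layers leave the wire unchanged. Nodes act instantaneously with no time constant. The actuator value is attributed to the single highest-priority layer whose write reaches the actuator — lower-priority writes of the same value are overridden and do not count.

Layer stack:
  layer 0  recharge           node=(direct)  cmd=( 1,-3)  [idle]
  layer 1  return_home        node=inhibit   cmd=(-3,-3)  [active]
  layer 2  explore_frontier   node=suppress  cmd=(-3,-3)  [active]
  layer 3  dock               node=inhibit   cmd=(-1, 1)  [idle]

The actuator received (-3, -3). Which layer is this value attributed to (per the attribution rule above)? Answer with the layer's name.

explore_frontier

L0 recharge: idle → wire = none
L1 return_home: active, inhibitor → wire = none
L2 explore_frontier: active, suppressor → wire = (-3, -3)
L3 dock: idle → wire stays (-3, -3)
actuator = (-3, -3)
last writer: layer 2 = explore_frontier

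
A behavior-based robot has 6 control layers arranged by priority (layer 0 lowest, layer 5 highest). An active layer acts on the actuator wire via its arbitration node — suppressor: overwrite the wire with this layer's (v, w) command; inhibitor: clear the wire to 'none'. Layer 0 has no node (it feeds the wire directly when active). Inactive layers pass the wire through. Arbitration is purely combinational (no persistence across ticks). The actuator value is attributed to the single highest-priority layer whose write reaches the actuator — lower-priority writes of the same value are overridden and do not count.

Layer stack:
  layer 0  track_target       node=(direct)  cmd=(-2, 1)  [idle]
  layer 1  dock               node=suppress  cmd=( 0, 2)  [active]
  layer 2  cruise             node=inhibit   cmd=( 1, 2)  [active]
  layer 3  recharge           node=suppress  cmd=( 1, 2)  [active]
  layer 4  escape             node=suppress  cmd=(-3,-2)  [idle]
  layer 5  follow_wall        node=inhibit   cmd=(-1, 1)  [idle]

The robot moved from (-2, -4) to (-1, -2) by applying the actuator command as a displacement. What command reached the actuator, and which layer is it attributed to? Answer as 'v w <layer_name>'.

1 2 recharge

displacement = (-1, -2) − (-2, -4) = (1, 2)
[0] track_target off; wire := none
[1] dock on (suppress); wire := (0, 2)
[2] cruise on (inhibit); wire := none
[3] recharge on (suppress); wire := (1, 2)
[4] escape off; pass (1, 2)
[5] follow_wall off; pass (1, 2)
output (1, 2) — from layer 3 (recharge)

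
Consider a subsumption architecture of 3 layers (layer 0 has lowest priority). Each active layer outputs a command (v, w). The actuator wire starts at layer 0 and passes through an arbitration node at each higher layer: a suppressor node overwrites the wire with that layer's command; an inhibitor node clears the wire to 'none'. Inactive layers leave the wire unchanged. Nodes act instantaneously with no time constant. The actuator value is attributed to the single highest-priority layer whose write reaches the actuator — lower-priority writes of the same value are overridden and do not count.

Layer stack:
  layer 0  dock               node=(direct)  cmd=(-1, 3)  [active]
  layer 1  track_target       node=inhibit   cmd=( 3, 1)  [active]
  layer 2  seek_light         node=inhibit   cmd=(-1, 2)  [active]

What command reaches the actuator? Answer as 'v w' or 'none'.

none

[0] dock on; wire := (-1, 3)
[1] track_target on (inhibit); wire := none
[2] seek_light on (inhibit); wire := none
output none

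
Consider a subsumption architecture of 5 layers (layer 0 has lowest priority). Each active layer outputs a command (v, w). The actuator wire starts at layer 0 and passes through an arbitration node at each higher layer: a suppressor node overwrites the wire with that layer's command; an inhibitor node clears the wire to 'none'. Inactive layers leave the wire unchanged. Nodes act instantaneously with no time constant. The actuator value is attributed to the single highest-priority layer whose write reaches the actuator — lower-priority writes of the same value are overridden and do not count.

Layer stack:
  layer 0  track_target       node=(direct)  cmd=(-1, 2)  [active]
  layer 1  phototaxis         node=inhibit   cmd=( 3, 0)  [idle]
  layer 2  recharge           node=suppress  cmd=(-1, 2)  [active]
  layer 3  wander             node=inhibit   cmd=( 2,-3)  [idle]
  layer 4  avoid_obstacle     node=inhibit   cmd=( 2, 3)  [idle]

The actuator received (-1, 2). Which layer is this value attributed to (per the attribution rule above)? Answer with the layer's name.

L0 track_target: active, feeds wire = (-1, 2)
L1 phototaxis: idle → wire stays (-1, 2)
L2 recharge: active, suppressor → wire = (-1, 2)
L3 wander: idle → wire stays (-1, 2)
L4 avoid_obstacle: idle → wire stays (-1, 2)
actuator = (-1, 2)
last writer: layer 2 = recharge

recharge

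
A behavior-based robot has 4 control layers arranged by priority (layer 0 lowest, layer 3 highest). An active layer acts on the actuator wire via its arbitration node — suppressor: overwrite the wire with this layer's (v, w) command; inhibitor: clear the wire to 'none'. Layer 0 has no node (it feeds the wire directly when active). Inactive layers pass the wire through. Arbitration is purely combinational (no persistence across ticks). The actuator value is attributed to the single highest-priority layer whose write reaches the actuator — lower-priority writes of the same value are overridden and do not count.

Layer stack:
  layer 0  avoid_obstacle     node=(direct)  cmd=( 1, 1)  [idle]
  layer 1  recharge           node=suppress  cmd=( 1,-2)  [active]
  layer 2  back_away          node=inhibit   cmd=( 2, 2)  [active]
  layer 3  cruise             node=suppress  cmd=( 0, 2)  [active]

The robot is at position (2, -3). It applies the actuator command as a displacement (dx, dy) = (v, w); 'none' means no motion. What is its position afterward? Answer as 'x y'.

2 -1

layer 0 (avoid_obstacle) idle — none
layer 1 (recharge) active — suppresses: (1, -2)
layer 2 (back_away) active — inhibits: none
layer 3 (cruise) active — suppresses: (0, 2)
→ actuator (0, 2)
position: (2, -3) + (0, 2) = (2, -1)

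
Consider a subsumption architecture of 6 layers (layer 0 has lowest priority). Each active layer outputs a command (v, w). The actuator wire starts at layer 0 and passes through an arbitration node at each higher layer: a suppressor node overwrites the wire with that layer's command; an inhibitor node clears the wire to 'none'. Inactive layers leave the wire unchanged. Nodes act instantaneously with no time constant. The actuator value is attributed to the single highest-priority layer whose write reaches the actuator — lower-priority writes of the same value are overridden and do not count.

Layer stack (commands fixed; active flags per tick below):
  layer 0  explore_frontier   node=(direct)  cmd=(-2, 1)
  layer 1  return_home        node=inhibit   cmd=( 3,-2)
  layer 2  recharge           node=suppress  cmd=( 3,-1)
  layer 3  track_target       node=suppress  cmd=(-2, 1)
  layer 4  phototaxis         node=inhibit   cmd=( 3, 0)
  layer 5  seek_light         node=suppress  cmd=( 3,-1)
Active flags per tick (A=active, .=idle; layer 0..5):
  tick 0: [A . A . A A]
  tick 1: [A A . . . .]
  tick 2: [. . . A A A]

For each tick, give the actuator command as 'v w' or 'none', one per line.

3 -1
none
3 -1

tick 0:
  L0 explore_frontier: active, feeds wire = (-2, 1)
  L1 return_home: idle → wire stays (-2, 1)
  L2 recharge: active, suppressor → wire = (3, -1)
  L3 track_target: idle → wire stays (3, -1)
  L4 phototaxis: active, inhibitor → wire = none
  L5 seek_light: active, suppressor → wire = (3, -1)
  actuator = (3, -1)
tick 1:
  L0 explore_frontier: active, feeds wire = (-2, 1)
  L1 return_home: active, inhibitor → wire = none
  L2 recharge: idle → wire stays none
  L3 track_target: idle → wire stays none
  L4 phototaxis: idle → wire stays none
  L5 seek_light: idle → wire stays none
  actuator = none
tick 2:
  L0 explore_frontier: idle → wire = none
  L1 return_home: idle → wire stays none
  L2 recharge: idle → wire stays none
  L3 track_target: active, suppressor → wire = (-2, 1)
  L4 phototaxis: active, inhibitor → wire = none
  L5 seek_light: active, suppressor → wire = (3, -1)
  actuator = (3, -1)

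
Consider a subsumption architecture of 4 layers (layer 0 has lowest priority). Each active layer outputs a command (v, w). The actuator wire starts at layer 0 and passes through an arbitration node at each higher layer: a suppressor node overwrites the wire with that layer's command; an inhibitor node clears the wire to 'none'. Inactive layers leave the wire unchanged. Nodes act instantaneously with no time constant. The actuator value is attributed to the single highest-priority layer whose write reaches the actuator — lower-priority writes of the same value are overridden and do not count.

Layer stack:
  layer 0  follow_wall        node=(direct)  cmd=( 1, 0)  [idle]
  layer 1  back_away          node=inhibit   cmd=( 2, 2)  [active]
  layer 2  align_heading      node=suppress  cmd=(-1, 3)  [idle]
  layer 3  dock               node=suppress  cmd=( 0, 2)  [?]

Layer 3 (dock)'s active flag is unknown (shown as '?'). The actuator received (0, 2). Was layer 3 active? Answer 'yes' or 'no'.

If layer 3 is active=yes:
  actuator would be (0, 2)
If layer 3 is active=no:
  actuator would be none
Observed (0, 2), so layer 3 was active.

yes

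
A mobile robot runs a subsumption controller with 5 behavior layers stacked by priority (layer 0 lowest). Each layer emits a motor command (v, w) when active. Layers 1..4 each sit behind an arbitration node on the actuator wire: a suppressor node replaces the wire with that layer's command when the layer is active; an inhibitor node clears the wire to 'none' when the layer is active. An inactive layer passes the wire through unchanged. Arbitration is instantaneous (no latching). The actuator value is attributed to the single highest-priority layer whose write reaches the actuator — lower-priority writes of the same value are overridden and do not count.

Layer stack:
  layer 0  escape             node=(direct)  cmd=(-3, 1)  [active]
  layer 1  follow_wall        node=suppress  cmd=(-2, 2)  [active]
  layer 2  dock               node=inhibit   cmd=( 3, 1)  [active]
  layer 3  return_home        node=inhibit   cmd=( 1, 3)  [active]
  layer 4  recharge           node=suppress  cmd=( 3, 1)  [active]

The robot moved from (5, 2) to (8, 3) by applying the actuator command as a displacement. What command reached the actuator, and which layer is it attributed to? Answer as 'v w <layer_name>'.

displacement = (8, 3) − (5, 2) = (3, 1)
layer 0 (escape) active — direct: (-3, 1)
layer 1 (follow_wall) active — suppresses: (-2, 2)
layer 2 (dock) active — inhibits: none
layer 3 (return_home) active — inhibits: none
layer 4 (recharge) active — suppresses: (3, 1)
→ actuator (3, 1) — from layer 4 (recharge)

3 1 recharge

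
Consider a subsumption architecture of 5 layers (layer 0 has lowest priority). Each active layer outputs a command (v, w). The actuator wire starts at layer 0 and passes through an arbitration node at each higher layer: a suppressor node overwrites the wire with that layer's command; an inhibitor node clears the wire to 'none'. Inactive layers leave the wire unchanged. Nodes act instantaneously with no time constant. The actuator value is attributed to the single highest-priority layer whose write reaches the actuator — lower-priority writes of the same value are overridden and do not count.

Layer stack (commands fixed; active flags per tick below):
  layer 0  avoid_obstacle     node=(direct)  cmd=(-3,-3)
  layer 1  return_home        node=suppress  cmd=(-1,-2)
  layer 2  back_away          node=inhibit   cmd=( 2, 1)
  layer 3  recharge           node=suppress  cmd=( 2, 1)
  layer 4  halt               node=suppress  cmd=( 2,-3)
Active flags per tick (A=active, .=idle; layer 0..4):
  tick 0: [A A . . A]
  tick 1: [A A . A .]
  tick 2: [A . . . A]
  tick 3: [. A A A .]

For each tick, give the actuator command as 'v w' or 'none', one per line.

2 -3
2 1
2 -3
2 1

tick 0:
  layer 0 (avoid_obstacle) active — direct: (-3, -3)
  layer 1 (return_home) active — suppresses: (-1, -2)
  layer 2 (back_away) idle — unchanged: (-1, -2)
  layer 3 (recharge) idle — unchanged: (-1, -2)
  layer 4 (halt) active — suppresses: (2, -3)
  → actuator (2, -3)
tick 1:
  layer 0 (avoid_obstacle) active — direct: (-3, -3)
  layer 1 (return_home) active — suppresses: (-1, -2)
  layer 2 (back_away) idle — unchanged: (-1, -2)
  layer 3 (recharge) active — suppresses: (2, 1)
  layer 4 (halt) idle — unchanged: (2, 1)
  → actuator (2, 1)
tick 2:
  layer 0 (avoid_obstacle) active — direct: (-3, -3)
  layer 1 (return_home) idle — unchanged: (-3, -3)
  layer 2 (back_away) idle — unchanged: (-3, -3)
  layer 3 (recharge) idle — unchanged: (-3, -3)
  layer 4 (halt) active — suppresses: (2, -3)
  → actuator (2, -3)
tick 3:
  layer 0 (avoid_obstacle) idle — none
  layer 1 (return_home) active — suppresses: (-1, -2)
  layer 2 (back_away) active — inhibits: none
  layer 3 (recharge) active — suppresses: (2, 1)
  layer 4 (halt) idle — unchanged: (2, 1)
  → actuator (2, 1)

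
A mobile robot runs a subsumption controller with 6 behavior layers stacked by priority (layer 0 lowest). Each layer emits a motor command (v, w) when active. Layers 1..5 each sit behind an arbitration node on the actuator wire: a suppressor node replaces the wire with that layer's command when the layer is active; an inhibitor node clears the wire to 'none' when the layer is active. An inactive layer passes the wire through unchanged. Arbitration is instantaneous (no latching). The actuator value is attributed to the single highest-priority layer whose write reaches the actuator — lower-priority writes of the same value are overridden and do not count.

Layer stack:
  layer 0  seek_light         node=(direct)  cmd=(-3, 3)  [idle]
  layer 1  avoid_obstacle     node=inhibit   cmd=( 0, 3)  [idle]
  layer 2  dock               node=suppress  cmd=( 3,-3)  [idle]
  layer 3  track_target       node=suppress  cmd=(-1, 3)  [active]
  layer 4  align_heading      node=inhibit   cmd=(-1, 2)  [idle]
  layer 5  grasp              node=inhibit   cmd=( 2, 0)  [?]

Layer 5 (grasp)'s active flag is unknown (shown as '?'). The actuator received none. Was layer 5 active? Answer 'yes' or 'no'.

yes

If layer 5 is active=yes:
  actuator would be none
If layer 5 is active=no:
  actuator would be (-1, 3)
Observed none, so layer 5 was active.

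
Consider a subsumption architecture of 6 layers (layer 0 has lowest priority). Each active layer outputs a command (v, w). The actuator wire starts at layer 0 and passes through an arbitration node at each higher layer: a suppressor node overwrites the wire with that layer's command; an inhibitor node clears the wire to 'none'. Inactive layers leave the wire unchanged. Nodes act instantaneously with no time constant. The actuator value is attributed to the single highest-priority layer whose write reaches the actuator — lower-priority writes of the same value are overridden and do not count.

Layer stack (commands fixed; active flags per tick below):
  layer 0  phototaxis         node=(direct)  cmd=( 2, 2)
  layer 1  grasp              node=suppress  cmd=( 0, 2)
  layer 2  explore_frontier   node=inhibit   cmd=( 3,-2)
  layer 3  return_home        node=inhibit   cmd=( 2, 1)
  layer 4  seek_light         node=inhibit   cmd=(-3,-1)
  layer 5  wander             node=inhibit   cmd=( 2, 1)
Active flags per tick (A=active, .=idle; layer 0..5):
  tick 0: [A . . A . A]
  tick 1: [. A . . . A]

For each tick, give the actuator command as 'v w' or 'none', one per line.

tick 0:
  layer 0 (phototaxis) active — direct: (2, 2)
  layer 1 (grasp) idle — unchanged: (2, 2)
  layer 2 (explore_frontier) idle — unchanged: (2, 2)
  layer 3 (return_home) active — inhibits: none
  layer 4 (seek_light) idle — unchanged: none
  layer 5 (wander) active — inhibits: none
  → actuator none
tick 1:
  layer 0 (phototaxis) idle — none
  layer 1 (grasp) active — suppresses: (0, 2)
  layer 2 (explore_frontier) idle — unchanged: (0, 2)
  layer 3 (return_home) idle — unchanged: (0, 2)
  layer 4 (seek_light) idle — unchanged: (0, 2)
  layer 5 (wander) active — inhibits: none
  → actuator none

none
none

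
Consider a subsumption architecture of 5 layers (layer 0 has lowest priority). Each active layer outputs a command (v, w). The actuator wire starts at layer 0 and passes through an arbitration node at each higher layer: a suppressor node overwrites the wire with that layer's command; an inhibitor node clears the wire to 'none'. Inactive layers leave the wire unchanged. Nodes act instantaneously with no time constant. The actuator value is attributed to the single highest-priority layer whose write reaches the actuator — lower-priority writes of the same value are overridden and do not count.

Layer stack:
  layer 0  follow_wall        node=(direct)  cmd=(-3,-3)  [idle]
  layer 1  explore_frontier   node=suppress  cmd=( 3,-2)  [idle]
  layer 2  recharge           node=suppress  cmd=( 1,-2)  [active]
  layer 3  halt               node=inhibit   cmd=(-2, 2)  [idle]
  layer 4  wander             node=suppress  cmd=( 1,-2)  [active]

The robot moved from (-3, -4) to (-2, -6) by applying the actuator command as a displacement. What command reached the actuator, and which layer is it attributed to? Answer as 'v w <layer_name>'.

displacement = (-2, -6) − (-3, -4) = (1, -2)
[0] follow_wall off; wire := none
[1] explore_frontier off; pass none
[2] recharge on (suppress); wire := (1, -2)
[3] halt off; pass (1, -2)
[4] wander on (suppress); wire := (1, -2)
output (1, -2) — from layer 4 (wander)

1 -2 wander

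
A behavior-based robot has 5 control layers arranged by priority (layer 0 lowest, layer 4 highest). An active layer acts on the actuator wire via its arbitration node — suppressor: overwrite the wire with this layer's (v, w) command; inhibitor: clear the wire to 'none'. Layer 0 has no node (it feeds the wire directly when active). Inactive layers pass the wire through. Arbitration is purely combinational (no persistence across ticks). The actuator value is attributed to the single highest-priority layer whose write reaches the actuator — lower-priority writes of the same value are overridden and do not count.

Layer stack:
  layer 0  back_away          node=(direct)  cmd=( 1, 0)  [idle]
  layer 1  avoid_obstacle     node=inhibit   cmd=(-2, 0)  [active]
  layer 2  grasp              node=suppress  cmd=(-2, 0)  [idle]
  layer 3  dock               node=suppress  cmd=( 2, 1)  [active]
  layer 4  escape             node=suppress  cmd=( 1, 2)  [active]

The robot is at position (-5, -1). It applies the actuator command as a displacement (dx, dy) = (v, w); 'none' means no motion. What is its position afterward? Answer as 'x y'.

-4 1

L0 back_away: idle → wire = none
L1 avoid_obstacle: active, inhibitor → wire = none
L2 grasp: idle → wire stays none
L3 dock: active, suppressor → wire = (2, 1)
L4 escape: active, suppressor → wire = (1, 2)
actuator = (1, 2)
position: (-5, -1) + (1, 2) = (-4, 1)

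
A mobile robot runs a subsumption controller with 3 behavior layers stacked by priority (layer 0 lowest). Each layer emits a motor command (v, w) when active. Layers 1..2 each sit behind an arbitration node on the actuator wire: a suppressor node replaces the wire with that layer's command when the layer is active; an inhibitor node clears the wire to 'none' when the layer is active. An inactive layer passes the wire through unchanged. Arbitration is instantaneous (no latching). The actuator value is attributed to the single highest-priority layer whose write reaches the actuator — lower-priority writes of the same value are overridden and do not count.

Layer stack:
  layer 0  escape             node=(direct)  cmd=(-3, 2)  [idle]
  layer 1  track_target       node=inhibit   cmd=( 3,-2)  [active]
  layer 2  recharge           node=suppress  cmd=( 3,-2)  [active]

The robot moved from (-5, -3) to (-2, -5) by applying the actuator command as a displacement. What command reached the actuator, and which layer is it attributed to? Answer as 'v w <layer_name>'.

displacement = (-2, -5) − (-5, -3) = (3, -2)
L0 escape: idle → wire = none
L1 track_target: active, inhibitor → wire = none
L2 recharge: active, suppressor → wire = (3, -2)
actuator = (3, -2) — from layer 2 (recharge)

3 -2 recharge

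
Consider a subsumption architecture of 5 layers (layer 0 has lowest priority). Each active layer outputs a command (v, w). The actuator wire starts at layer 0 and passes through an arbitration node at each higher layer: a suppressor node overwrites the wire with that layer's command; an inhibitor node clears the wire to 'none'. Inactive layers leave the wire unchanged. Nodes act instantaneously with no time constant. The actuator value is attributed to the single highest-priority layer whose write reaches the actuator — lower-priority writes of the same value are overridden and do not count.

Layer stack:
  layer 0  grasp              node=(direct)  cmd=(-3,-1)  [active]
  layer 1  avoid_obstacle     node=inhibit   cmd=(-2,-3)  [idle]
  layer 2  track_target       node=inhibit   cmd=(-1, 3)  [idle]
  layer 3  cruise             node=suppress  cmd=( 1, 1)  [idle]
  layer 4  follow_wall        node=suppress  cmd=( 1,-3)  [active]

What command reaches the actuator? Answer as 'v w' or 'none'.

1 -3

[0] grasp on; wire := (-3, -1)
[1] avoid_obstacle off; pass (-3, -1)
[2] track_target off; pass (-3, -1)
[3] cruise off; pass (-3, -1)
[4] follow_wall on (suppress); wire := (1, -3)
output (1, -3)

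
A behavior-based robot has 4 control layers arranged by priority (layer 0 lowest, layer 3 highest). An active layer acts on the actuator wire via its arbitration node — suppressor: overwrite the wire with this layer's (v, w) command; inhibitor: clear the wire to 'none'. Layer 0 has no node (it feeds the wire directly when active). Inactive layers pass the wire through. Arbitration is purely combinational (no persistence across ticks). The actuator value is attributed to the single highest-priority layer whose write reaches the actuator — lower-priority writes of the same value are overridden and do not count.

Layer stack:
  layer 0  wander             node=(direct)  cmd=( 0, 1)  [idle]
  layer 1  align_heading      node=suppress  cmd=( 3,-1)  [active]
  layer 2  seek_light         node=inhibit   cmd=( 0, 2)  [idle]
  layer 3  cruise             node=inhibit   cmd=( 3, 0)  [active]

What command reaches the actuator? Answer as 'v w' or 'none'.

none

layer 0 (wander) idle — none
layer 1 (align_heading) active — suppresses: (3, -1)
layer 2 (seek_light) idle — unchanged: (3, -1)
layer 3 (cruise) active — inhibits: none
→ actuator none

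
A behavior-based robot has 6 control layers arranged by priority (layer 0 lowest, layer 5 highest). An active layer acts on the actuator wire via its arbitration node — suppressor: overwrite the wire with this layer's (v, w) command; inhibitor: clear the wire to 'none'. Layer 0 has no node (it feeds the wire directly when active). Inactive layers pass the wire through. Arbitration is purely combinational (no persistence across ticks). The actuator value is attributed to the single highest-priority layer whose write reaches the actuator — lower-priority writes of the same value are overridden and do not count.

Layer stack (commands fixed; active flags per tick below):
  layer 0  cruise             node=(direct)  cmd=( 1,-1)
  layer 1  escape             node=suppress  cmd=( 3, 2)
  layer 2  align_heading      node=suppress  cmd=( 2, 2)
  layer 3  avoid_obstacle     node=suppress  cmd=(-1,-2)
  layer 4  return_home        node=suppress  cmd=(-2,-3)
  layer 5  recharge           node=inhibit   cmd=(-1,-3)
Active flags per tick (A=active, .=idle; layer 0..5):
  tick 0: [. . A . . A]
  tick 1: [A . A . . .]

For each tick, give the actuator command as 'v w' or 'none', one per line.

tick 0:
  [0] cruise off; wire := none
  [1] escape off; pass none
  [2] align_heading on (suppress); wire := (2, 2)
  [3] avoid_obstacle off; pass (2, 2)
  [4] return_home off; pass (2, 2)
  [5] recharge on (inhibit); wire := none
  output none
tick 1:
  [0] cruise on; wire := (1, -1)
  [1] escape off; pass (1, -1)
  [2] align_heading on (suppress); wire := (2, 2)
  [3] avoid_obstacle off; pass (2, 2)
  [4] return_home off; pass (2, 2)
  [5] recharge off; pass (2, 2)
  output (2, 2)

none
2 2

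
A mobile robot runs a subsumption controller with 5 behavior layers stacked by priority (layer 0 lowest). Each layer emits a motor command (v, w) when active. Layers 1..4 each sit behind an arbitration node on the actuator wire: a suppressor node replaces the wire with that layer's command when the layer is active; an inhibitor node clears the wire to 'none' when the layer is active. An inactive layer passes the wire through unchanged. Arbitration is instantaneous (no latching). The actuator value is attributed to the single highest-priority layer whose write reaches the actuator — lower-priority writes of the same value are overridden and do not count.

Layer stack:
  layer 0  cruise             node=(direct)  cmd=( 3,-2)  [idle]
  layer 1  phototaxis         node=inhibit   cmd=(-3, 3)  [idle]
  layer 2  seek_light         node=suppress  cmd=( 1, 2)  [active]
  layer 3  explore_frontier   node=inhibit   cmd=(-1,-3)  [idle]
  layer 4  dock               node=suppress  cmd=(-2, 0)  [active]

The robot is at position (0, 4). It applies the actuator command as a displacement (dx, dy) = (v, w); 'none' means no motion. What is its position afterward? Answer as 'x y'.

-2 4

[0] cruise off; wire := none
[1] phototaxis off; pass none
[2] seek_light on (suppress); wire := (1, 2)
[3] explore_frontier off; pass (1, 2)
[4] dock on (suppress); wire := (-2, 0)
output (-2, 0)
position: (0, 4) + (-2, 0) = (-2, 4)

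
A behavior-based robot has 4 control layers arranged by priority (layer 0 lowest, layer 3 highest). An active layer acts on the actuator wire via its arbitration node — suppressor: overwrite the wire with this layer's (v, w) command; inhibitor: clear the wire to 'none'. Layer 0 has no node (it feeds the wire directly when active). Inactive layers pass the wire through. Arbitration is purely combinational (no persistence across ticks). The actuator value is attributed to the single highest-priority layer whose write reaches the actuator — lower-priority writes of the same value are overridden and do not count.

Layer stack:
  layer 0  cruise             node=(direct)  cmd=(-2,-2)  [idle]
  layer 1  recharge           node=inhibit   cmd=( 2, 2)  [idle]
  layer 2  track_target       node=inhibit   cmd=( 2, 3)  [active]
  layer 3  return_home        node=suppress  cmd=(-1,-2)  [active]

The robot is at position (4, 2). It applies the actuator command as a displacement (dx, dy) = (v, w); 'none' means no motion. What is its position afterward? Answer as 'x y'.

3 0

layer 0 (cruise) idle — none
layer 1 (recharge) idle — unchanged: none
layer 2 (track_target) active — inhibits: none
layer 3 (return_home) active — suppresses: (-1, -2)
→ actuator (-1, -2)
position: (4, 2) + (-1, -2) = (3, 0)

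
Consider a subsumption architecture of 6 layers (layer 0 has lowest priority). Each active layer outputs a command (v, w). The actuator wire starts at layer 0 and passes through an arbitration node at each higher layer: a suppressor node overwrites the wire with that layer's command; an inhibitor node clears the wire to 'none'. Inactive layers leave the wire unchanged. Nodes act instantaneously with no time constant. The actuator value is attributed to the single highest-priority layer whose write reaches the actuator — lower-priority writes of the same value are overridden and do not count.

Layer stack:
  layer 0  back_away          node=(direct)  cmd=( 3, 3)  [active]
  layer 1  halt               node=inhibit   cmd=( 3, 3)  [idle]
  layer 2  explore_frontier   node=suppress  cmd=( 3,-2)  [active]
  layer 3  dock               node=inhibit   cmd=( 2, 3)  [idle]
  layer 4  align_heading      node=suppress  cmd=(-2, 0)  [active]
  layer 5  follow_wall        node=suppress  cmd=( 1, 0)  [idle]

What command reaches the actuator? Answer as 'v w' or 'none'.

[0] back_away on; wire := (3, 3)
[1] halt off; pass (3, 3)
[2] explore_frontier on (suppress); wire := (3, -2)
[3] dock off; pass (3, -2)
[4] align_heading on (suppress); wire := (-2, 0)
[5] follow_wall off; pass (-2, 0)
output (-2, 0)

-2 0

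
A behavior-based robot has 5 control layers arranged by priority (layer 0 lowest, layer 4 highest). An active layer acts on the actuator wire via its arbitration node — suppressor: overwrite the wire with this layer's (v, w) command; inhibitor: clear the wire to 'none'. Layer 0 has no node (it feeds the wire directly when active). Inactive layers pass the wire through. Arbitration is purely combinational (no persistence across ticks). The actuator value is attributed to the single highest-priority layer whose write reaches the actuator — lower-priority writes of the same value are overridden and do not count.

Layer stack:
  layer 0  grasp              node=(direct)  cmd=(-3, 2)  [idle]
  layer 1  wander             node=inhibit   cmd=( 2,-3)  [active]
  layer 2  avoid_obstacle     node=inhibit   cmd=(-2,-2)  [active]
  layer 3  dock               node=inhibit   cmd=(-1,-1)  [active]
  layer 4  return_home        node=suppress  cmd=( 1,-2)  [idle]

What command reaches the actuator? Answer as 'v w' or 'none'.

none

layer 0 (grasp) idle — none
layer 1 (wander) active — inhibits: none
layer 2 (avoid_obstacle) active — inhibits: none
layer 3 (dock) active — inhibits: none
layer 4 (return_home) idle — unchanged: none
→ actuator none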